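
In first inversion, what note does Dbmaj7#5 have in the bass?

Dbmaj7#5 in root position is Db–F–A–C.
First inversion places the third in the bass, which is F.

F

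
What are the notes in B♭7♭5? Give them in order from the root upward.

Root B♭, quality dominant seventh flat five:
- root: B♭
- major 3rd: D
- diminished 5th: F♭
- minor 7th: A♭

B♭, D, F♭, A♭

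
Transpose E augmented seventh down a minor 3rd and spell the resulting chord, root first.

A minor 3rd down from E is C-sharp, so the new chord is C-sharp augmented seventh.
root → C-sharp
3rd (major 3rd) → E-sharp
5th (augmented 5th) → G-double-sharp
7th (minor 7th) → B

C-sharp  E-sharp  G-double-sharp  B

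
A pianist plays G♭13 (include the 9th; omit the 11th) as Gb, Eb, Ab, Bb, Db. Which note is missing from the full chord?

G♭13 = Gb, Bb, Db, Fb, Ab, Eb. The voicing lacks the 7th (minor 7th), Fb.

Fb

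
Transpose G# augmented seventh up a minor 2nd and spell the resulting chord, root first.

A, C-sharp, E-sharp, G

G-sharp up a minor 2nd → A. New chord: A augmented seventh.
A — root
C-sharp — major 3rd
E-sharp — augmented 5th
G — minor 7th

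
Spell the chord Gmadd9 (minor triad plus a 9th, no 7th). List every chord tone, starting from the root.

Gmadd9 is a minor added-ninth built on G.
Root: G
Minor 3rd (3rd): Bb
Perfect 5th (5th): D
Major 9th (9th): A

G – Bb – D – A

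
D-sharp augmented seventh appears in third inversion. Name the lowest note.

D-sharp augmented seventh in root position is D#–F##–A##–C#.
Third inversion places the seventh in the bass, which is C#.

C#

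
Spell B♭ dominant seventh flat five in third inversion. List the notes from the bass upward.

In root position, B♭ dominant seventh flat five is Bb–D–Fb–Ab.
Third inversion puts the seventh (Ab) in the bass.

Ab, Bb, D, Fb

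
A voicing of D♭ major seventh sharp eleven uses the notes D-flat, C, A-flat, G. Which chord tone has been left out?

The full D♭ major seventh sharp eleven chord is D-flat, F, A-flat, C, G.
Comparing with the voicing, the major 3rd (3rd) — F — is absent.

F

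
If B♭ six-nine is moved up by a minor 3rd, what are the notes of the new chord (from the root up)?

D♭  F  A♭  B♭  E♭

A minor 3rd up from B♭ is D♭, so the new chord is D♭ six-nine.
root → D♭
3rd (major 3rd) → F
5th (perfect 5th) → A♭
6th (major 6th) → B♭
9th (major 9th) → E♭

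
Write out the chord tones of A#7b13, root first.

A# – C## – E# – G# – F#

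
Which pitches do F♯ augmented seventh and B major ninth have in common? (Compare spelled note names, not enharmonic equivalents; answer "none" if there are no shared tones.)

F-sharp  A-sharp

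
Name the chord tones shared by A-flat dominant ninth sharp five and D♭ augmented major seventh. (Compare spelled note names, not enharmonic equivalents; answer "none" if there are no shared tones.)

C

A-flat dominant ninth sharp five: A-flat C E G-flat B-flat
D♭ augmented major seventh: D-flat F A C
Common to both → C.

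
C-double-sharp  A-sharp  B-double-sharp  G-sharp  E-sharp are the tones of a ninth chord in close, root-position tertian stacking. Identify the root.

A-sharp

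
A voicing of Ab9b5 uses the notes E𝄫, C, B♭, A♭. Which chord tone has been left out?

G♭

Ab9b5 = A♭, C, E𝄫, G♭, B♭. The voicing lacks the 7th (minor 7th), G♭.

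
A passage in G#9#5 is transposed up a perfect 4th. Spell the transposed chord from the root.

Transposed root: G# → C# (perfect 4th up). So we spell C# dominant ninth sharp five:
root → C#
3rd (major 3rd) → E#
5th (augmented 5th) → G##
7th (minor 7th) → B
9th (major 9th) → D#

C# E# G## B D#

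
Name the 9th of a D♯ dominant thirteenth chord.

E-sharp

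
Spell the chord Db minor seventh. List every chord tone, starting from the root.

Db minor seventh is a minor seventh built on D-flat.
- root: D-flat
- minor 3rd: F-flat
- perfect 5th: A-flat
- minor 7th: C-flat

D-flat, F-flat, A-flat, C-flat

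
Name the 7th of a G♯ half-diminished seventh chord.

F#

Root of G♯ half-diminished seventh = G#. The 7th is a minor 7th: G# up a minor 7th → F#.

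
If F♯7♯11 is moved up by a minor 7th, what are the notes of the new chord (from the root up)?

Transposed root: F♯ → E (minor 7th up). So we spell E dominant seventh sharp eleven:
- root: E
- major 3rd: G♯
- perfect 5th: B
- minor 7th: D
- augmented 11th: A♯

E, G♯, B, D, A♯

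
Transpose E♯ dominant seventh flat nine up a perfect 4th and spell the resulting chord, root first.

A-sharp  C-double-sharp  E-sharp  G-sharp  B

A perfect 4th up from E-sharp is A-sharp, so the new chord is A-sharp dominant seventh flat nine.
- root: A-sharp
- major 3rd: C-double-sharp
- perfect 5th: E-sharp
- minor 7th: G-sharp
- minor 9th: B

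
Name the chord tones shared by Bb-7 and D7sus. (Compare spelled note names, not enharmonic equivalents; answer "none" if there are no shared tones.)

none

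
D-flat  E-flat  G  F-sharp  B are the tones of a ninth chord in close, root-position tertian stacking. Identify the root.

Stacking in thirds gives E-flat – G – B – D-flat – F-sharp, so E-flat is the root — E-flat dominant seventh sharp nine sharp five.

E-flat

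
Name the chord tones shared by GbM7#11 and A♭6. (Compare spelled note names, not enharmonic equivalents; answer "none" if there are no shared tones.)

F C

GbM7#11: Gb Bb Db F C
A♭6: Ab C Eb F
Common to both → F, C.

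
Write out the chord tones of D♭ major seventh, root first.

D♭  F  A♭  C

D♭ major seventh: major seventh on D♭.
D♭ — root
F — major 3rd
A♭ — perfect 5th
C — major 7th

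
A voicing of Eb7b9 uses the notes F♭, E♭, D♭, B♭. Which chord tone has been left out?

G

Eb7b9 = E♭, G, B♭, D♭, F♭. The voicing lacks the 3rd (major 3rd), G.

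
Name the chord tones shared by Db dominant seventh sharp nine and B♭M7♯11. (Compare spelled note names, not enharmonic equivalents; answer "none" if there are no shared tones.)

F E

Db dominant seventh sharp nine: D♭ F A♭ C♭ E
B♭M7♯11: B♭ D F A E
Common to both → F, E.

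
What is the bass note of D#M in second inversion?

A#

D#M in root position is D#–F##–A#.
Second inversion places the fifth in the bass, which is A#.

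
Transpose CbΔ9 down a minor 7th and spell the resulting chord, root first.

A minor 7th down from C♭ is D♭, so the new chord is D♭ major ninth.
Root: D♭
Major 3rd (3rd): F
Perfect 5th (5th): A♭
Major 7th (7th): C
Major 9th (9th): E♭

D♭, F, A♭, C, E♭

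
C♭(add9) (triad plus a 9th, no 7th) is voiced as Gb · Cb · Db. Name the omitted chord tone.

The full C♭(add9) chord is Cb, Eb, Gb, Db.
Comparing with the voicing, the major 3rd (3rd) — Eb — is absent.

Eb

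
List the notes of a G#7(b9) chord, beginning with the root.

G# – B# – D# – F# – A

G#7(b9) is a dominant seventh flat nine built on G#.
G# — root
B# — major 3rd
D# — perfect 5th
F# — minor 7th
A — minor 9th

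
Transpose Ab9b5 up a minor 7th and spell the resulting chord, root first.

Gb, Bb, Dbb, Fb, Ab

Transposed root: Ab → Gb (minor 7th up). So we spell Gb dominant ninth flat five:
Gb — root
Bb — major 3rd
Dbb — diminished 5th
Fb — minor 7th
Ab — major 9th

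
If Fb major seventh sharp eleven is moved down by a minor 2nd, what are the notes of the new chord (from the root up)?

Fb down a minor 2nd → Eb. New chord: Eb major seventh sharp eleven.
Eb — root
G — major 3rd
Bb — perfect 5th
D — major 7th
A — augmented 11th

Eb – G – Bb – D – A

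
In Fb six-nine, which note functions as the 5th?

C-flat

Root of Fb six-nine = F-flat. The 5th is a perfect 5th: F-flat up a perfect 5th → C-flat.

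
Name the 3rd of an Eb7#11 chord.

G

Root of Eb7#11 = Eb. The 3rd is a major 3rd: Eb up a major 3rd → G.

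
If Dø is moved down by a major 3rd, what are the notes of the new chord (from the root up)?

Transposed root: D → Bb (major 3rd down). So we spell Bb half-diminished seventh:
- root: Bb
- minor 3rd: Db
- diminished 5th: Fb
- minor 7th: Ab

Bb, Db, Fb, Ab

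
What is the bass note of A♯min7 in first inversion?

C#

A♯min7 in root position is A#–C#–E#–G#.
First inversion places the third in the bass, which is C#.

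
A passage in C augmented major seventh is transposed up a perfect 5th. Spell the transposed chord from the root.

Transposed root: C → G (perfect 5th up). So we spell G augmented major seventh:
Root: G
Major 3rd (3rd): B
Augmented 5th (5th): D#
Major 7th (7th): F#

G – B – D# – F#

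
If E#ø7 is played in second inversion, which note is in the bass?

B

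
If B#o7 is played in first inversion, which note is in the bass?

B#o7 = B#–D#–F#–A. First inversion → third in the bass = D#.

D#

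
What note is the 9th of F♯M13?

Root of F♯M13 = F#. The 9th is a major 9th: F# up a major 9th → G#.

G#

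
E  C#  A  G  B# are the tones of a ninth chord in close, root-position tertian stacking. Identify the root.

A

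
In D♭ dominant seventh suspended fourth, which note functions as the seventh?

C-flat

D♭ dominant seventh suspended fourth is built on D-flat; its 7th is a minor 7th above the root.
A seventh above D uses the letter C, and the minor 7th above D-flat is C-flat.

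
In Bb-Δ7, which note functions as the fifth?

Root of Bb-Δ7 = Bb. The 5th is a perfect 5th: Bb up a perfect 5th → F.

F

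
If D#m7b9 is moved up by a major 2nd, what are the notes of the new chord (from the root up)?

A major 2nd up from D# is E#, so the new chord is E# minor seventh flat nine.
Root: E#
Minor 3rd (3rd): G#
Perfect 5th (5th): B#
Minor 7th (7th): D#
Minor 9th (9th): F#

E# – G# – B# – D# – F#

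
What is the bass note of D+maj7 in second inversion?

A#

D+maj7 in root position is D–F#–A#–C#.
Second inversion places the fifth in the bass, which is A#.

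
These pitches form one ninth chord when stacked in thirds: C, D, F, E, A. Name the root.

Arranged so that each adjacent pair is a third by letter name: D – F – A – C – E.
The bottom of that stack, D, is the root (this is D minor ninth).

D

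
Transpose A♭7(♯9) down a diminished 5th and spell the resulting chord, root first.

D F# A C E#

A diminished 5th down from Ab is D, so the new chord is D dominant seventh sharp nine.
root → D
3rd (major 3rd) → F#
5th (perfect 5th) → A
7th (minor 7th) → C
9th (augmented 9th) → E#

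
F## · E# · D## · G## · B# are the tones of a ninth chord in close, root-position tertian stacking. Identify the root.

Arranged so that each adjacent pair is a third by letter name: E# – G## – B# – D## – F##.
The bottom of that stack, E#, is the root (this is E# major ninth).

E#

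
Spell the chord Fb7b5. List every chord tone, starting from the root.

Fb  Ab  Cbb  Ebb

Fb7b5: dominant seventh flat five on Fb.
Fb — root
Ab — major 3rd
Cbb — diminished 5th
Ebb — minor 7th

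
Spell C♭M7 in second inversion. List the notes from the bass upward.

Gb  Bb  Cb  Eb

C♭M7 = Cb–Eb–Gb–Bb; second inversion → fifth (Gb) lowest.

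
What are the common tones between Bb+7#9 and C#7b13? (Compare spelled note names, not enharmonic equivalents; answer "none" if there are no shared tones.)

Bb+7#9: Bb D F# Ab C#
C#7b13: C# E# G# B A
Common to both → C#.

C#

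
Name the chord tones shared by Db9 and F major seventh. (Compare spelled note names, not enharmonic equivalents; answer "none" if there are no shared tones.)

F

Db9 = D♭, F, A♭, C♭, E♭.
F major seventh = F, A, C, E.
Shared: F.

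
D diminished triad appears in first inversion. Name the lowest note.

D diminished triad = D–F–A♭. First inversion → third in the bass = F.

F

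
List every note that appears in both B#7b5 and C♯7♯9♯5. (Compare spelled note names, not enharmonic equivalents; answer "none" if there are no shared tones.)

D##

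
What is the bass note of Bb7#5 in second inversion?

F#

Bb7#5 in root position is Bb–D–F#–Ab.
Second inversion places the fifth in the bass, which is F#.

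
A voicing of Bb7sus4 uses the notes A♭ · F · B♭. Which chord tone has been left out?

E♭

Bb7sus4 = B♭, E♭, F, A♭. The voicing lacks the 4th (perfect 4th), E♭.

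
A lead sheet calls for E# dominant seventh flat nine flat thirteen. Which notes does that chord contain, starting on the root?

E-sharp G-double-sharp B-sharp D-sharp F-sharp C-sharp

Root E-sharp, quality dominant seventh flat nine flat thirteen:
- root: E-sharp
- major 3rd: G-double-sharp
- perfect 5th: B-sharp
- minor 7th: D-sharp
- minor 9th: F-sharp
- minor 13th: C-sharp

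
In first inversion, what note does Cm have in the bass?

Cm in root position is C–E♭–G.
First inversion places the third in the bass, which is E♭.

E♭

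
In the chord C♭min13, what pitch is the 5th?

Gb

C♭min13 is built on Cb; its 5th is a perfect 5th above the root.
A fifth above C uses the letter G, and the perfect 5th above Cb is Gb.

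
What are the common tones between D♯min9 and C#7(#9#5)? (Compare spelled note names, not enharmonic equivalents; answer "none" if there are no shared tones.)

C#  E#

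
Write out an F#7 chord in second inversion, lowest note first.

C♯ – E – F♯ – A♯

In root position, F#7 is F♯–A♯–C♯–E.
Second inversion puts the fifth (C♯) in the bass.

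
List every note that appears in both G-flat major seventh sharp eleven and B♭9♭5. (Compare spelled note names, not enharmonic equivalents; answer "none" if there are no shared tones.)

G-flat major seventh sharp eleven: Gb Bb Db F C
B♭9♭5: Bb D Fb Ab C
Common to both → Bb, C.

Bb – C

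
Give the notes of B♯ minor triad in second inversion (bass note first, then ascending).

F-double-sharp  B-sharp  D-sharp

B♯ minor triad = B-sharp–D-sharp–F-double-sharp; second inversion → fifth (F-double-sharp) lowest.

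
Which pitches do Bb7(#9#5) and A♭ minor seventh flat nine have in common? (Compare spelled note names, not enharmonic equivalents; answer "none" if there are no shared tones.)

Bb7(#9#5) = B♭, D, F♯, A♭, C♯.
A♭ minor seventh flat nine = A♭, C♭, E♭, G♭, B𝄫.
Shared: A♭.

A♭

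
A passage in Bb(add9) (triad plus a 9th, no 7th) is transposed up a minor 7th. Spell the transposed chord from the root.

Transposed root: B♭ → A♭ (minor 7th up). So we spell A♭ added-ninth:
Root: A♭
Major 3rd (3rd): C
Perfect 5th (5th): E♭
Major 9th (9th): B♭

A♭, C, E♭, B♭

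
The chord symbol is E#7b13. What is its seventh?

D#

Root of E#7b13 = E#. The 7th is a minor 7th: E# up a minor 7th → D#.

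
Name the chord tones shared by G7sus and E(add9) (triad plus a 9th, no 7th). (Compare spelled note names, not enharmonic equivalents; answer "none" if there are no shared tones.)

none

G7sus = G, C, D, F.
E(add9) = E, G#, B, F#.
Shared: none.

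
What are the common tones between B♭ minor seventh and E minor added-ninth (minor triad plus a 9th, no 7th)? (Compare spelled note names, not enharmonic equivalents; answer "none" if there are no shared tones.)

none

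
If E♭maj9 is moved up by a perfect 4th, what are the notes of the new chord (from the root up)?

Eb up a perfect 4th → Ab. New chord: Ab major ninth.
- root: Ab
- major 3rd: C
- perfect 5th: Eb
- major 7th: G
- major 9th: Bb

Ab, C, Eb, G, Bb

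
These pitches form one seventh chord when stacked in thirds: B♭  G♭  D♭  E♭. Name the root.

Arranged so that each adjacent pair is a third by letter name: E♭ – G♭ – B♭ – D♭.
The bottom of that stack, E♭, is the root (this is E♭ minor seventh).

E♭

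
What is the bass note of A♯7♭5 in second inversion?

A♯7♭5 in root position is A♯–C𝄪–E–G♯.
Second inversion places the fifth in the bass, which is E.

E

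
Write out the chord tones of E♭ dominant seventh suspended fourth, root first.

Eb – Ab – Bb – Db

E♭ dominant seventh suspended fourth is a dominant seventh suspended fourth built on Eb.
Root: Eb
Perfect 4th (4th): Ab
Perfect 5th (5th): Bb
Minor 7th (7th): Db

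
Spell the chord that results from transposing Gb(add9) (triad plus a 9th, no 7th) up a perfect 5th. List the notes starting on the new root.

A perfect 5th up from Gb is Db, so the new chord is Db added-ninth.
Db — root
F — major 3rd
Ab — perfect 5th
Eb — major 9th

Db – F – Ab – Eb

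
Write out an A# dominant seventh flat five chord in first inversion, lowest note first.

In root position, A# dominant seventh flat five is A#–C##–E–G#.
First inversion puts the third (C##) in the bass.

C##, E, G#, A#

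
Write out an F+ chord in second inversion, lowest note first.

In root position, F+ is F–A–C#.
Second inversion puts the fifth (C#) in the bass.

C# – F – A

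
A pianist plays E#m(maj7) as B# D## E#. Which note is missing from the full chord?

The full E#m(maj7) chord is E#, G#, B#, D##.
Comparing with the voicing, the minor 3rd (3rd) — G# — is absent.

G#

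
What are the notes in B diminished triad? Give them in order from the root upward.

B diminished triad is a diminished triad built on B.
root → B
3rd (minor 3rd) → D
5th (diminished 5th) → F

B, D, F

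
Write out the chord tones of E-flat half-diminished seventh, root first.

E-flat, G-flat, B-double-flat, D-flat

E-flat half-diminished seventh: half-diminished seventh on E-flat.
- root: E-flat
- minor 3rd: G-flat
- diminished 5th: B-double-flat
- minor 7th: D-flat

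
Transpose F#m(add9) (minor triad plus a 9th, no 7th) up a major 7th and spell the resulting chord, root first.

E#  G#  B#  F##

Transposed root: F# → E# (major 7th up). So we spell E# minor added-ninth:
- root: E#
- minor 3rd: G#
- perfect 5th: B#
- major 9th: F##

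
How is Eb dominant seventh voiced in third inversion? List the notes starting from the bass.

In root position, Eb dominant seventh is E-flat–G–B-flat–D-flat.
Third inversion puts the seventh (D-flat) in the bass.

D-flat E-flat G B-flat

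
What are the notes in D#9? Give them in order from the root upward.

D#, F##, A#, C#, E#

D#9: dominant ninth on D#.
Root: D#
Major 3rd (3rd): F##
Perfect 5th (5th): A#
Minor 7th (7th): C#
Major 9th (9th): E#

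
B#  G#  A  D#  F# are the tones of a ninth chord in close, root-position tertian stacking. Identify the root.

Stacking in thirds gives G# – B# – D# – F# – A, so G# is the root — G# dominant seventh flat nine.

G#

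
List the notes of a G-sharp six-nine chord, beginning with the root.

G-sharp, B-sharp, D-sharp, E-sharp, A-sharp

G-sharp six-nine is a six-nine built on G-sharp.
root → G-sharp
3rd (major 3rd) → B-sharp
5th (perfect 5th) → D-sharp
6th (major 6th) → E-sharp
9th (major 9th) → A-sharp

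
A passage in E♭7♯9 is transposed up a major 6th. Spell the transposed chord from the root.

Eb up a major 6th → C. New chord: C dominant seventh sharp nine.
root → C
3rd (major 3rd) → E
5th (perfect 5th) → G
7th (minor 7th) → Bb
9th (augmented 9th) → D#

C, E, G, Bb, D#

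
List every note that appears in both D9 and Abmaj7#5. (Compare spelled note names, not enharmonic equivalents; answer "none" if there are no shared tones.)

C, E

D9: D F♯ A C E
Abmaj7#5: A♭ C E G
Common to both → C, E.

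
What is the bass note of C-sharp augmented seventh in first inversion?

C-sharp augmented seventh in root position is C-sharp–E-sharp–G-double-sharp–B.
First inversion places the third in the bass, which is E-sharp.

E-sharp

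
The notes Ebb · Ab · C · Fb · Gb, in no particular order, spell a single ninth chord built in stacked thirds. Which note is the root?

Fb

Arranged so that each adjacent pair is a third by letter name: Fb – Ab – C – Ebb – Gb.
The bottom of that stack, Fb, is the root (this is Fb dominant ninth sharp five).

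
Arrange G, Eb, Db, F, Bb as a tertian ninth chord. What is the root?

Eb

Stacking in thirds gives Eb – G – Bb – Db – F, so Eb is the root — Eb dominant ninth.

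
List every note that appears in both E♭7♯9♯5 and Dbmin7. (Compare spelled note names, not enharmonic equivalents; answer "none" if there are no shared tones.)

E♭7♯9♯5: Eb G B Db F#
Dbmin7: Db Fb Ab Cb
Common to both → Db.

Db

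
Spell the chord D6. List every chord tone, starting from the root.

D F# A B

D6 is a major sixth built on D.
root → D
3rd (major 3rd) → F#
5th (perfect 5th) → A
6th (major 6th) → B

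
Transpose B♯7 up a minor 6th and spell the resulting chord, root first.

G♯, B♯, D♯, F♯

B♯ up a minor 6th → G♯. New chord: G♯ dominant seventh.
- root: G♯
- major 3rd: B♯
- perfect 5th: D♯
- minor 7th: F♯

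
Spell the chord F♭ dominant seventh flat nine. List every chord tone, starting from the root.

F-flat A-flat C-flat E-double-flat G-double-flat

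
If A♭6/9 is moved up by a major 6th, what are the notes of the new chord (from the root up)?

F  A  C  D  G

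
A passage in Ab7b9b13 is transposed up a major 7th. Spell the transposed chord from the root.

G B D F Ab Eb

Transposed root: Ab → G (major 7th up). So we spell G dominant seventh flat nine flat thirteen:
root → G
3rd (major 3rd) → B
5th (perfect 5th) → D
7th (minor 7th) → F
9th (minor 9th) → Ab
13th (minor 13th) → Eb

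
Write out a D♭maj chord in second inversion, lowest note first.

D♭maj = D♭–F–A♭; second inversion → fifth (A♭) lowest.

A♭, D♭, F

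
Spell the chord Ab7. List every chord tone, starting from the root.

A♭, C, E♭, G♭

Root A♭, quality dominant seventh:
- root: A♭
- major 3rd: C
- perfect 5th: E♭
- minor 7th: G♭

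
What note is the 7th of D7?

C

Root of D7 = D. The 7th is a minor 7th: D up a minor 7th → C.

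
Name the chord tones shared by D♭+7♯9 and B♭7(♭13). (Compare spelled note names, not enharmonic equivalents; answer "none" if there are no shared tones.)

F

D♭+7♯9 = D♭, F, A, C♭, E.
B♭7(♭13) = B♭, D, F, A♭, G♭.
Shared: F.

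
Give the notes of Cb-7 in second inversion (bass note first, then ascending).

Gb Bbb Cb Ebb

Cb-7 = Cb–Ebb–Gb–Bbb; second inversion → fifth (Gb) lowest.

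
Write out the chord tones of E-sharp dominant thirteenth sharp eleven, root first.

Root E♯, quality dominant thirteenth sharp eleven:
Root: E♯
Major 3rd (3rd): G𝄪
Perfect 5th (5th): B♯
Minor 7th (7th): D♯
Major 9th (9th): F𝄪
Augmented 11th (11th): A𝄪
Major 13th (13th): C𝄪

E♯ – G𝄪 – B♯ – D♯ – F𝄪 – A𝄪 – C𝄪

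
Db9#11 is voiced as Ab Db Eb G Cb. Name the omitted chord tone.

F

Db9#11 = Db, F, Ab, Cb, Eb, G. The voicing lacks the 3rd (major 3rd), F.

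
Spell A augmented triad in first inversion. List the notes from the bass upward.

C-sharp – E-sharp – A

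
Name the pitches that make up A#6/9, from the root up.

A♯, C𝄪, E♯, F𝄪, B♯

A#6/9 is a six-nine built on A♯.
Root: A♯
Major 3rd (3rd): C𝄪
Perfect 5th (5th): E♯
Major 6th (6th): F𝄪
Major 9th (9th): B♯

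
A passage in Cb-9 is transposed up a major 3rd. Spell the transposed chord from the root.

Eb, Gb, Bb, Db, F

Cb up a major 3rd → Eb. New chord: Eb minor ninth.
root → Eb
3rd (minor 3rd) → Gb
5th (perfect 5th) → Bb
7th (minor 7th) → Db
9th (major 9th) → F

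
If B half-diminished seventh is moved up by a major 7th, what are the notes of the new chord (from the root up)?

A-sharp, C-sharp, E, G-sharp

Transposed root: B → A-sharp (major 7th up). So we spell A-sharp half-diminished seventh:
- root: A-sharp
- minor 3rd: C-sharp
- diminished 5th: E
- minor 7th: G-sharp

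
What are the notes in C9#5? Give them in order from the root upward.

C, E, G#, Bb, D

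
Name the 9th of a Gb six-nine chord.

A-flat

Gb six-nine is built on G-flat; its 9th is a major 9th above the root.
A second above G uses the letter A, and the major 9th above G-flat is A-flat.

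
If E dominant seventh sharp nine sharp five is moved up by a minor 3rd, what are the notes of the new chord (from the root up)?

G  B  D♯  F  A♯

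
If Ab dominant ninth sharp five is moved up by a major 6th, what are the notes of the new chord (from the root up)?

A major 6th up from Ab is F, so the new chord is F dominant ninth sharp five.
Root: F
Major 3rd (3rd): A
Augmented 5th (5th): C#
Minor 7th (7th): Eb
Major 9th (9th): G

F A C# Eb G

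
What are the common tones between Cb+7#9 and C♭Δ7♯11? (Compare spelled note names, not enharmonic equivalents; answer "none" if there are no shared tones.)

Cb+7#9: Cb Eb G Bbb D
C♭Δ7♯11: Cb Eb Gb Bb F
Common to both → Cb, Eb.

Cb, Eb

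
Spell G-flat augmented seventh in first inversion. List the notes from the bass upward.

B-flat, D, F-flat, G-flat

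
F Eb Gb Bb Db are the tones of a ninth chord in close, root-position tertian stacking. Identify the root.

Eb

Arranged so that each adjacent pair is a third by letter name: Eb – Gb – Bb – Db – F.
The bottom of that stack, Eb, is the root (this is Eb minor ninth).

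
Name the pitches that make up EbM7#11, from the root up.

Root Eb, quality major seventh sharp eleven:
Root: Eb
Major 3rd (3rd): G
Perfect 5th (5th): Bb
Major 7th (7th): D
Augmented 11th (11th): A

Eb G Bb D A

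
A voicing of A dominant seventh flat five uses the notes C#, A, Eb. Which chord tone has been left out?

G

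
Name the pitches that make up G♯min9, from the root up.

G♯min9: minor ninth on G#.
root → G#
3rd (minor 3rd) → B
5th (perfect 5th) → D#
7th (minor 7th) → F#
9th (major 9th) → A#

G#  B  D#  F#  A#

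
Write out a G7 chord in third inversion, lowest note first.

In root position, G7 is G–B–D–F.
Third inversion puts the seventh (F) in the bass.

F – G – B – D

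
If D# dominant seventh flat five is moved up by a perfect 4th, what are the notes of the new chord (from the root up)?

G♯ – B♯ – D – F♯

A perfect 4th up from D♯ is G♯, so the new chord is G♯ dominant seventh flat five.
- root: G♯
- major 3rd: B♯
- diminished 5th: D
- minor 7th: F♯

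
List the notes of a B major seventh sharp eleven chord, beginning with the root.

B major seventh sharp eleven is a major seventh sharp eleven built on B.
- root: B
- major 3rd: D#
- perfect 5th: F#
- major 7th: A#
- augmented 11th: E#

B, D#, F#, A#, E#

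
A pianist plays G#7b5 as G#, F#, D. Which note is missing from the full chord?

The full G#7b5 chord is G#, B#, D, F#.
Comparing with the voicing, the major 3rd (3rd) — B# — is absent.

B#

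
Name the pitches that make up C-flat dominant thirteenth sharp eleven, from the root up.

C-flat E-flat G-flat B-double-flat D-flat F A-flat

C-flat dominant thirteenth sharp eleven: dominant thirteenth sharp eleven on C-flat.
root → C-flat
3rd (major 3rd) → E-flat
5th (perfect 5th) → G-flat
7th (minor 7th) → B-double-flat
9th (major 9th) → D-flat
11th (augmented 11th) → F
13th (major 13th) → A-flat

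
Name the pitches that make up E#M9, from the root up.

E#M9 is a major ninth built on E♯.
root → E♯
3rd (major 3rd) → G𝄪
5th (perfect 5th) → B♯
7th (major 7th) → D𝄪
9th (major 9th) → F𝄪

E♯, G𝄪, B♯, D𝄪, F𝄪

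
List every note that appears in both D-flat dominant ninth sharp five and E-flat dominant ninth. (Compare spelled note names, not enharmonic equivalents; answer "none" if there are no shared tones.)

D-flat F E-flat

D-flat dominant ninth sharp five = D-flat, F, A, C-flat, E-flat.
E-flat dominant ninth = E-flat, G, B-flat, D-flat, F.
Shared: D-flat, F, E-flat.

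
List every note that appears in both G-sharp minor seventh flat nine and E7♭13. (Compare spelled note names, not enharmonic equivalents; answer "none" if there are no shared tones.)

G♯ B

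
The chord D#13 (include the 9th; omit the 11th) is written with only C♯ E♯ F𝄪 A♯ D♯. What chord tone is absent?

B♯

The full D#13 chord is D♯, F𝄪, A♯, C♯, E♯, B♯.
Comparing with the voicing, the major 13th (13th) — B♯ — is absent.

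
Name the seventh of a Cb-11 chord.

B𝄫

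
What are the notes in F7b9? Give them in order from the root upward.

F  A  C  Eb  Gb

F7b9: dominant seventh flat nine on F.
Root: F
Major 3rd (3rd): A
Perfect 5th (5th): C
Minor 7th (7th): Eb
Minor 9th (9th): Gb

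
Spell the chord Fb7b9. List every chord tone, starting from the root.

Fb Ab Cb Ebb Gbb

Root Fb, quality dominant seventh flat nine:
Fb — root
Ab — major 3rd
Cb — perfect 5th
Ebb — minor 7th
Gbb — minor 9th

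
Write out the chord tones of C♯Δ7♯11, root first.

Root C#, quality major seventh sharp eleven:
C# — root
E# — major 3rd
G# — perfect 5th
B# — major 7th
F## — augmented 11th

C# – E# – G# – B# – F##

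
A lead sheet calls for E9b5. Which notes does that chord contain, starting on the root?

E  G♯  B♭  D  F♯

E9b5: dominant ninth flat five on E.
Root: E
Major 3rd (3rd): G♯
Diminished 5th (5th): B♭
Minor 7th (7th): D
Major 9th (9th): F♯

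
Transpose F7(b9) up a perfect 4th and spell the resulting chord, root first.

B♭ D F A♭ C♭

F up a perfect 4th → B♭. New chord: B♭ dominant seventh flat nine.
B♭ — root
D — major 3rd
F — perfect 5th
A♭ — minor 7th
C♭ — minor 9th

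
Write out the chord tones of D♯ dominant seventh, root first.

D-sharp – F-double-sharp – A-sharp – C-sharp

D♯ dominant seventh: dominant seventh on D-sharp.
D-sharp — root
F-double-sharp — major 3rd
A-sharp — perfect 5th
C-sharp — minor 7th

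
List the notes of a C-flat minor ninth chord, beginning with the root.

C♭, E𝄫, G♭, B𝄫, D♭

Root C♭, quality minor ninth:
root → C♭
3rd (minor 3rd) → E𝄫
5th (perfect 5th) → G♭
7th (minor 7th) → B𝄫
9th (major 9th) → D♭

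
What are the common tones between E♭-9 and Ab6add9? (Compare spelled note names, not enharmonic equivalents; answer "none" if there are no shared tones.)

E♭-9 = Eb, Gb, Bb, Db, F.
Ab6add9 = Ab, C, Eb, F, Bb.
Shared: Eb, Bb, F.

Eb, Bb, F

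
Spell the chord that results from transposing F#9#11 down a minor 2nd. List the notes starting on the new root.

E#  G##  B#  D#  F##  A##

A minor 2nd down from F# is E#, so the new chord is E# dominant ninth sharp eleven.
E# — root
G## — major 3rd
B# — perfect 5th
D# — minor 7th
F## — major 9th
A## — augmented 11th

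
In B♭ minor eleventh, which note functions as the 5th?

F

B♭ minor eleventh is built on Bb; its 5th is a perfect 5th above the root.
A fifth above B uses the letter F, and the perfect 5th above Bb is F.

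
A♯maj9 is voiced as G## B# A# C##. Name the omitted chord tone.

E#

The full A♯maj9 chord is A#, C##, E#, G##, B#.
Comparing with the voicing, the perfect 5th (5th) — E# — is absent.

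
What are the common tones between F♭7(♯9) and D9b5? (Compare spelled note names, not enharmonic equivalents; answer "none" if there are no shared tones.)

F♭7(♯9) = F♭, A♭, C♭, E𝄫, G.
D9b5 = D, F♯, A♭, C, E.
Shared: A♭.

A♭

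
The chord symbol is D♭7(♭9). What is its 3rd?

F

Root of D♭7(♭9) = D♭. The 3rd is a major 3rd: D♭ up a major 3rd → F.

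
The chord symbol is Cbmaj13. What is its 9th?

D♭

Cbmaj13 is built on C♭; its 9th is a major 9th above the root.
A second above C uses the letter D, and the major 9th above C♭ is D♭.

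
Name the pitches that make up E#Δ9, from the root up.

E#Δ9: major ninth on E#.
- root: E#
- major 3rd: G##
- perfect 5th: B#
- major 7th: D##
- major 9th: F##

E#  G##  B#  D##  F##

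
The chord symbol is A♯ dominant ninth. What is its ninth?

B#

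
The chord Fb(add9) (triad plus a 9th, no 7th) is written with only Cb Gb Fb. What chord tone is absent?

The full Fb(add9) chord is Fb, Ab, Cb, Gb.
Comparing with the voicing, the major 3rd (3rd) — Ab — is absent.

Ab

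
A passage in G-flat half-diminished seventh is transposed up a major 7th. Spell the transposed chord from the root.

F – A-flat – C-flat – E-flat

G-flat up a major 7th → F. New chord: F half-diminished seventh.
root → F
3rd (minor 3rd) → A-flat
5th (diminished 5th) → C-flat
7th (minor 7th) → E-flat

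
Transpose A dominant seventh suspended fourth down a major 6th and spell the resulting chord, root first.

A major 6th down from A is C, so the new chord is C dominant seventh suspended fourth.
- root: C
- perfect 4th: F
- perfect 5th: G
- minor 7th: B-flat

C, F, G, B-flat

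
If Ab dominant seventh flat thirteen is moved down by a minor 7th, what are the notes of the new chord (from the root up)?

Bb D F Ab Gb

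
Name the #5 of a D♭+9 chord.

D♭+9 is built on D♭; its 5th is an augmented 5th above the root.
A fifth above D uses the letter A, and the augmented 5th above D♭ is A.

A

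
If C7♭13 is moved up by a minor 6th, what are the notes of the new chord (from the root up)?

A minor 6th up from C is A♭, so the new chord is A♭ dominant seventh flat thirteen.
A♭ — root
C — major 3rd
E♭ — perfect 5th
G♭ — minor 7th
F♭ — minor 13th

A♭, C, E♭, G♭, F♭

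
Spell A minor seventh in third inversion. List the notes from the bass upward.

G – A – C – E

A minor seventh = A–C–E–G; third inversion → seventh (G) lowest.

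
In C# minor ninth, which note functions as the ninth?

Root of C# minor ninth = C#. The 9th is a major 9th: C# up a major 9th → D#.

D#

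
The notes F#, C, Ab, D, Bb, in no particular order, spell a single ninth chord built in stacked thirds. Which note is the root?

Bb

Arranged so that each adjacent pair is a third by letter name: Bb – D – F# – Ab – C.
The bottom of that stack, Bb, is the root (this is Bb dominant ninth sharp five).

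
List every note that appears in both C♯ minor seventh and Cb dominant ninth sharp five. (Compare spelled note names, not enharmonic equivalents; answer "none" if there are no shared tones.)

none

C♯ minor seventh: C-sharp E G-sharp B
Cb dominant ninth sharp five: C-flat E-flat G B-double-flat D-flat
Common to both → none.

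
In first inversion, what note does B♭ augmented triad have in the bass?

D

B♭ augmented triad = Bb–D–F#. First inversion → third in the bass = D.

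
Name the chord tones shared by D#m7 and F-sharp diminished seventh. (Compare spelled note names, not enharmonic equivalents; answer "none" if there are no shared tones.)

D#m7: D# F# A# C#
F-sharp diminished seventh: F# A C Eb
Common to both → F#.

F#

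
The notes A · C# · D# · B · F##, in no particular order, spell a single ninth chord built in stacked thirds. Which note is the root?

B

Stacking in thirds gives B – D# – F## – A – C#, so B is the root — B dominant ninth sharp five.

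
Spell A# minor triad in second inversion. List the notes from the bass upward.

In root position, A# minor triad is A#–C#–E#.
Second inversion puts the fifth (E#) in the bass.

E# A# C#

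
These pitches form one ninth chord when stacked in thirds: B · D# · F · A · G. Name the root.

Stacking in thirds gives G – B – D# – F – A, so G is the root — G dominant ninth sharp five.

G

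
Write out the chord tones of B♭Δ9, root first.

Bb – D – F – A – C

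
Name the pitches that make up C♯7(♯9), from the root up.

C♯7(♯9) is a dominant seventh sharp nine built on C#.
- root: C#
- major 3rd: E#
- perfect 5th: G#
- minor 7th: B
- augmented 9th: D##

C# E# G# B D##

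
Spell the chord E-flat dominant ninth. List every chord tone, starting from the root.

Eb  G  Bb  Db  F

E-flat dominant ninth: dominant ninth on Eb.
root → Eb
3rd (major 3rd) → G
5th (perfect 5th) → Bb
7th (minor 7th) → Db
9th (major 9th) → F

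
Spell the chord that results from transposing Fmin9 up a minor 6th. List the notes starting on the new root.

Db – Fb – Ab – Cb – Eb

F up a minor 6th → Db. New chord: Db minor ninth.
Root: Db
Minor 3rd (3rd): Fb
Perfect 5th (5th): Ab
Minor 7th (7th): Cb
Major 9th (9th): Eb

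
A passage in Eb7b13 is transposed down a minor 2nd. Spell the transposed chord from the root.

A minor 2nd down from Eb is D, so the new chord is D dominant seventh flat thirteen.
root → D
3rd (major 3rd) → F#
5th (perfect 5th) → A
7th (minor 7th) → C
13th (minor 13th) → Bb

D F# A C Bb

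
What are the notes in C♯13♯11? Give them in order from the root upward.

C♯13♯11 is a dominant thirteenth sharp eleven built on C#.
- root: C#
- major 3rd: E#
- perfect 5th: G#
- minor 7th: B
- major 9th: D#
- augmented 11th: F##
- major 13th: A#

C#, E#, G#, B, D#, F##, A#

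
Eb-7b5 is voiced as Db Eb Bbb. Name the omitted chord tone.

Eb-7b5 = Eb, Gb, Bbb, Db. The voicing lacks the 3rd (minor 3rd), Gb.

Gb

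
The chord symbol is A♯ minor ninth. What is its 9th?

B-sharp

A♯ minor ninth is built on A-sharp; its 9th is a major 9th above the root.
A second above A uses the letter B, and the major 9th above A-sharp is B-sharp.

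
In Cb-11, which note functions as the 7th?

Cb-11 is built on Cb; its 7th is a minor 7th above the root.
A seventh above C uses the letter B, and the minor 7th above Cb is Bbb.

Bbb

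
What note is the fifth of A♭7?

Eb

Root of A♭7 = Ab. The 5th is a perfect 5th: Ab up a perfect 5th → Eb.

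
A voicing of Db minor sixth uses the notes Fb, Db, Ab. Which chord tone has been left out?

Db minor sixth = Db, Fb, Ab, Bb. The voicing lacks the 6th (major 6th), Bb.

Bb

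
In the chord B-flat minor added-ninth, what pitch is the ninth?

C

Root of B-flat minor added-ninth = Bb. The 9th is a major 9th: Bb up a major 9th → C.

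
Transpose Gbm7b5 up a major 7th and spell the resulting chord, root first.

Gb up a major 7th → F. New chord: F half-diminished seventh.
F — root
Ab — minor 3rd
Cb — diminished 5th
Eb — minor 7th

F – Ab – Cb – Eb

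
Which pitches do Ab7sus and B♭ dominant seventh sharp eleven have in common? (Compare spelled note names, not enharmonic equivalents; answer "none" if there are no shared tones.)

Ab

Ab7sus: Ab Db Eb Gb
B♭ dominant seventh sharp eleven: Bb D F Ab E
Common to both → Ab.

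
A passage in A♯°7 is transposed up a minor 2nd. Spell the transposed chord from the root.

A minor 2nd up from A♯ is B, so the new chord is B diminished seventh.
- root: B
- minor 3rd: D
- diminished 5th: F
- diminished 7th: A♭

B – D – F – A♭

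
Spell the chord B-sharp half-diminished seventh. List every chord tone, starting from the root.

B#, D#, F#, A#

B-sharp half-diminished seventh is a half-diminished seventh built on B#.
- root: B#
- minor 3rd: D#
- diminished 5th: F#
- minor 7th: A#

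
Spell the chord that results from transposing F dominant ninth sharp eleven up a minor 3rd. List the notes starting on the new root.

Ab, C, Eb, Gb, Bb, D

F up a minor 3rd → Ab. New chord: Ab dominant ninth sharp eleven.
Ab — root
C — major 3rd
Eb — perfect 5th
Gb — minor 7th
Bb — major 9th
D — augmented 11th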